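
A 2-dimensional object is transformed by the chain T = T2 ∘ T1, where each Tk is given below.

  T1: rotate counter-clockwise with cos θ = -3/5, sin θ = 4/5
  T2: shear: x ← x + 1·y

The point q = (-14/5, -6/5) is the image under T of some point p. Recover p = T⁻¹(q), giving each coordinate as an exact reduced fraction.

T1 = [-3/5 -4/5 0; 4/5 -3/5 0; 0 0 1]
T2·T1 = [1/5 -7/5 0; 4/5 -3/5 0; 0 0 1]
det M = 1; M⁻¹ = [-3/5 7/5 0; -4/5 1/5 0; 0 0 1]
M⁻¹ · (-14/5, -6/5)ᵀ = (0, 2)ᵀ

p = (0, 2)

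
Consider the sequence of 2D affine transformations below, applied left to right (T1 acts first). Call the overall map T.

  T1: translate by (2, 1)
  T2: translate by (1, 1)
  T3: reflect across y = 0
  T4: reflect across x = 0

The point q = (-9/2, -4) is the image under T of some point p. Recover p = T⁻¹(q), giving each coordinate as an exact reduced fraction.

T1 = [1 0 2; 0 1 1; 0 0 1]
T2·T1 = [1 0 3; 0 1 2; 0 0 1]
T3·…·T1 = [1 0 3; 0 -1 -2; 0 0 1]
T4·…·T1 = [-1 0 -3; 0 -1 -2; 0 0 1]
det M = 1; M⁻¹ = [-1 0 -3; 0 -1 -2; 0 0 1]
M⁻¹ · (-9/2, -4)ᵀ = (3/2, 2)ᵀ

p = (3/2, 2)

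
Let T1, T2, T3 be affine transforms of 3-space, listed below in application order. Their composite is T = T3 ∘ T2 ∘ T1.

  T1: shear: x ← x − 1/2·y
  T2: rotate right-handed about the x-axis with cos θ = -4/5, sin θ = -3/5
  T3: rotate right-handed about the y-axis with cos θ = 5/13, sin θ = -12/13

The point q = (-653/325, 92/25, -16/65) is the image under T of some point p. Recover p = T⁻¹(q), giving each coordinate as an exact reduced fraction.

T1 = [1 -1/2 0 0; 0 1 0 0; 0 0 1 0; 0 0 0 1]
T2·T1 = [1 -1/2 0 0; 0 -4/5 3/5 0; 0 -3/5 -4/5 0; 0 0 0 1]
T3·…·T1 = [5/13 47/130 48/65 0; 0 -4/5 3/5 0; 12/13 -9/13 -4/13 0; 0 0 0 1]
det M = 1; M⁻¹ = [43/65 -2/5 21/26 0; 36/65 -4/5 -3/13 0; 48/65 3/5 -4/13 0; 0 0 0 1]
M⁻¹ · (-653/325, 92/25, -16/65)ᵀ = (-3, -4, 4/5)ᵀ

p = (-3, -4, 4/5)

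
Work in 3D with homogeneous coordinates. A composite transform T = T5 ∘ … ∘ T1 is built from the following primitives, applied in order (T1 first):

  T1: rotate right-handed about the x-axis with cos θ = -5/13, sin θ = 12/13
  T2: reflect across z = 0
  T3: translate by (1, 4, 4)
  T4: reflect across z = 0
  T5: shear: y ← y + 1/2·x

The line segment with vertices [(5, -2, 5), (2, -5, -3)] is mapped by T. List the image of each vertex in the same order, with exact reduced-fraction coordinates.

T1 rotate right-handed about the x-axis with cos θ = -5/13, sin θ = 12/13: (5, -2, 5) → (5, -50/13, -49/13); (2, -5, -3) → (2, 61/13, -45/13)
T2 reflect across z = 0: (5, -50/13, -49/13) → (5, -50/13, 49/13); (2, 61/13, -45/13) → (2, 61/13, 45/13)
T3 translate by (1, 4, 4): (5, -50/13, 49/13) → (6, 2/13, 101/13); (2, 61/13, 45/13) → (3, 113/13, 97/13)
T4 reflect across z = 0: (6, 2/13, 101/13) → (6, 2/13, -101/13); (3, 113/13, 97/13) → (3, 113/13, -97/13)
T5 shear: y ← y + 1/2·x: (6, 2/13, -101/13) → (6, 41/13, -101/13); (3, 113/13, -97/13) → (3, 265/26, -97/13)

image vertices: (6, 41/13, -101/13), (3, 265/26, -97/13)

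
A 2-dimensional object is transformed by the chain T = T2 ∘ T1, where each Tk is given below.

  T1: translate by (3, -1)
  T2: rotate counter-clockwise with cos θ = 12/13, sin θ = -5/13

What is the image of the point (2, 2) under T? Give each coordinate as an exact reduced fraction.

T1 translate by (3, -1): (2, 2) → (5, 1)
T2 rotate counter-clockwise with cos θ = 12/13, sin θ = -5/13: (5, 1) → (5, -1)

T(p) = (5, -1)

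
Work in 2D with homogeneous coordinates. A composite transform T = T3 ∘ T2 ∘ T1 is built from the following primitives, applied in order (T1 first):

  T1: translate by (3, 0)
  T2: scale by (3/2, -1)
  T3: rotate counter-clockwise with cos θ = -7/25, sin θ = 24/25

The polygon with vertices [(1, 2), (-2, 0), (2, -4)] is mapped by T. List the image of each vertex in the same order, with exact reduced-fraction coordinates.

image vertices: (6/25, 158/25), (-21/50, 36/25), (-297/50, 152/25)

T1 translate by (3, 0): (1, 2) → (4, 2); (-2, 0) → (1, 0); (2, -4) → (5, -4)
T2 scale by (3/2, -1): (4, 2) → (6, -2); (1, 0) → (3/2, 0); (5, -4) → (15/2, 4)
T3 rotate counter-clockwise with cos θ = -7/25, sin θ = 24/25: (6, -2) → (6/25, 158/25); (3/2, 0) → (-21/50, 36/25); (15/2, 4) → (-297/50, 152/25)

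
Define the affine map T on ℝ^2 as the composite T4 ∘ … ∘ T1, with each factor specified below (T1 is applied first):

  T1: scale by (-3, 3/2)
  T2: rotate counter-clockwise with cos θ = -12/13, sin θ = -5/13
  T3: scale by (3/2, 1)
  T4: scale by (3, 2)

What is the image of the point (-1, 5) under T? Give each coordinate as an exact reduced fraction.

T1 scale by (-3, 3/2): (-1, 5) → (3, 15/2)
T2 rotate counter-clockwise with cos θ = -12/13, sin θ = -5/13: (3, 15/2) → (3/26, -105/13)
T3 scale by (3/2, 1): (3/26, -105/13) → (9/52, -105/13)
T4 scale by (3, 2): (9/52, -105/13) → (27/52, -210/13)

T(p) = (27/52, -210/13)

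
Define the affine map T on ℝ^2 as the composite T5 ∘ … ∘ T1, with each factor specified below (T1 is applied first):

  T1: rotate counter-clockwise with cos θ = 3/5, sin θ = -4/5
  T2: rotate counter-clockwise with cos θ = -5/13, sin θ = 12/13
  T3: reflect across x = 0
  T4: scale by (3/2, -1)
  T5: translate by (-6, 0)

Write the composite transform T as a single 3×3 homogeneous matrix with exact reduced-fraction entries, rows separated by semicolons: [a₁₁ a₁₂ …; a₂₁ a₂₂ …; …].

T = [-99/130 84/65 -6; -56/65 -33/65 0; 0 0 1]

T1 = [3/5 4/5 0; -4/5 3/5 0; 0 0 1]
T2·T1 = [33/65 -56/65 0; 56/65 33/65 0; 0 0 1]
T3·…·T1 = [-33/65 56/65 0; 56/65 33/65 0; 0 0 1]
T4·…·T1 = [-99/130 84/65 0; -56/65 -33/65 0; 0 0 1]
T5·…·T1 = [-99/130 84/65 -6; -56/65 -33/65 0; 0 0 1]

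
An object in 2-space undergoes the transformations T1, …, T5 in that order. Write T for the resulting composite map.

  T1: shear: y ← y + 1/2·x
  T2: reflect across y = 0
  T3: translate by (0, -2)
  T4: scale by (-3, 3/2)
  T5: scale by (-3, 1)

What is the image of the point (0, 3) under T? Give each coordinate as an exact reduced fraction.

T(p) = (0, -15/2)

T1 shear: y ← y + 1/2·x: (0, 3) → (0, 3)
T2 reflect across y = 0: (0, 3) → (0, -3)
T3 translate by (0, -2): (0, -3) → (0, -5)
T4 scale by (-3, 3/2): (0, -5) → (0, -15/2)
T5 scale by (-3, 1): (0, -15/2) → (0, -15/2)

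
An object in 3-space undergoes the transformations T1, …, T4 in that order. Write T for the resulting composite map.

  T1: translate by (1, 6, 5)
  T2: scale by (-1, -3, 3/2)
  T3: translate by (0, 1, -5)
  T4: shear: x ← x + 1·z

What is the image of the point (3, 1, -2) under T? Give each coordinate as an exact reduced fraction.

T1 translate by (1, 6, 5): (3, 1, -2) → (4, 7, 3)
T2 scale by (-1, -3, 3/2): (4, 7, 3) → (-4, -21, 9/2)
T3 translate by (0, 1, -5): (-4, -21, 9/2) → (-4, -20, -1/2)
T4 shear: x ← x + 1·z: (-4, -20, -1/2) → (-9/2, -20, -1/2)

T(p) = (-9/2, -20, -1/2)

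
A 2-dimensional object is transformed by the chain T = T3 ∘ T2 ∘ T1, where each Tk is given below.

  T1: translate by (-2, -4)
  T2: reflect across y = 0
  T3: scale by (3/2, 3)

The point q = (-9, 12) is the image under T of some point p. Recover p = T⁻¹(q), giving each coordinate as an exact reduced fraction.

T1 = [1 0 -2; 0 1 -4; 0 0 1]
T2·T1 = [1 0 -2; 0 -1 4; 0 0 1]
T3·…·T1 = [3/2 0 -3; 0 -3 12; 0 0 1]
det M = -9/2; M⁻¹ = [2/3 0 2; 0 -1/3 4; 0 0 1]
M⁻¹ · (-9, 12)ᵀ = (-4, 0)ᵀ

p = (-4, 0)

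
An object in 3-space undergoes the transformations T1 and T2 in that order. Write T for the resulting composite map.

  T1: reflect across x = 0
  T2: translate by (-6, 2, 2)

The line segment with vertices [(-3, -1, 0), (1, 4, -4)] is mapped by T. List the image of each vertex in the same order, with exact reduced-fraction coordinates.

T1 reflect across x = 0: (-3, -1, 0) → (3, -1, 0); (1, 4, -4) → (-1, 4, -4)
T2 translate by (-6, 2, 2): (3, -1, 0) → (-3, 1, 2); (-1, 4, -4) → (-7, 6, -2)

image vertices: (-3, 1, 2), (-7, 6, -2)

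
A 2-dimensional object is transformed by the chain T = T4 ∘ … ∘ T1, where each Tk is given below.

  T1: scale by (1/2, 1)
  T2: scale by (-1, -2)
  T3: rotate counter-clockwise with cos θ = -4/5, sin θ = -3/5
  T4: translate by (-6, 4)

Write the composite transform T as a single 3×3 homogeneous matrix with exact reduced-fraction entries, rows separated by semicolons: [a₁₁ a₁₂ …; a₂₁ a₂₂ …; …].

T = [2/5 -6/5 -6; 3/10 8/5 4; 0 0 1]

T1 = [1/2 0 0; 0 1 0; 0 0 1]
T2·T1 = [-1/2 0 0; 0 -2 0; 0 0 1]
T3·…·T1 = [2/5 -6/5 0; 3/10 8/5 0; 0 0 1]
T4·…·T1 = [2/5 -6/5 -6; 3/10 8/5 4; 0 0 1]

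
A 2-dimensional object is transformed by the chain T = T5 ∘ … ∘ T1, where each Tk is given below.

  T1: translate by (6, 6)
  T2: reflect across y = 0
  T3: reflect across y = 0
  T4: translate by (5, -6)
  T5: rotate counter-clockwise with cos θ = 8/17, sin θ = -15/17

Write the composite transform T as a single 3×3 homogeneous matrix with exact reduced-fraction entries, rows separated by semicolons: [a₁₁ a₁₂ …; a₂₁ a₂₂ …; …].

T = [8/17 15/17 88/17; -15/17 8/17 -165/17; 0 0 1]

T1 = [1 0 6; 0 1 6; 0 0 1]
T2·T1 = [1 0 6; 0 -1 -6; 0 0 1]
T3·…·T1 = [1 0 6; 0 1 6; 0 0 1]
T4·…·T1 = [1 0 11; 0 1 0; 0 0 1]
T5·…·T1 = [8/17 15/17 88/17; -15/17 8/17 -165/17; 0 0 1]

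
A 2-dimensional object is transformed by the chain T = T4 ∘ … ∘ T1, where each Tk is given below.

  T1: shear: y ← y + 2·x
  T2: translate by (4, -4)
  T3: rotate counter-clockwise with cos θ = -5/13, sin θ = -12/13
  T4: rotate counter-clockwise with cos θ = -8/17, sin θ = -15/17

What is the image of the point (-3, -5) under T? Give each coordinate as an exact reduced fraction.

T1 shear: y ← y + 2·x: (-3, -5) → (-3, -11)
T2 translate by (4, -4): (-3, -11) → (1, -15)
T3 rotate counter-clockwise with cos θ = -5/13, sin θ = -12/13: (1, -15) → (-185/13, 63/13)
T4 rotate counter-clockwise with cos θ = -8/17, sin θ = -15/17: (-185/13, 63/13) → (2425/221, 2271/221)

T(p) = (2425/221, 2271/221)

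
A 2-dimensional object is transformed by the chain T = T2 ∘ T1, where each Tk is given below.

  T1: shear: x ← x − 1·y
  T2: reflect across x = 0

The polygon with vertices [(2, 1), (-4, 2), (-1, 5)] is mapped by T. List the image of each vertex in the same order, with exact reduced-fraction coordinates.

image vertices: (-1, 1), (6, 2), (6, 5)

T1 shear: x ← x − 1·y: (2, 1) → (1, 1); (-4, 2) → (-6, 2); (-1, 5) → (-6, 5)
T2 reflect across x = 0: (1, 1) → (-1, 1); (-6, 2) → (6, 2); (-6, 5) → (6, 5)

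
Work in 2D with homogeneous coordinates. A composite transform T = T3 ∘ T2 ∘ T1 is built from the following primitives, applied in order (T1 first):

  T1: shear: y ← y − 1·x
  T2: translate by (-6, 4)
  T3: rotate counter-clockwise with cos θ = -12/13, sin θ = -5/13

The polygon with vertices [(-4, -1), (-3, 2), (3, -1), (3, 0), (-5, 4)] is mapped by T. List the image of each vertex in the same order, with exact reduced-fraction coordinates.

T1 shear: y ← y − 1·x: (-4, -1) → (-4, 3); (-3, 2) → (-3, 5); (3, -1) → (3, -4); (3, 0) → (3, -3); (-5, 4) → (-5, 9)
T2 translate by (-6, 4): (-4, 3) → (-10, 7); (-3, 5) → (-9, 9); (3, -4) → (-3, 0); (3, -3) → (-3, 1); (-5, 9) → (-11, 13)
T3 rotate counter-clockwise with cos θ = -12/13, sin θ = -5/13: (-10, 7) → (155/13, -34/13); (-9, 9) → (153/13, -63/13); (-3, 0) → (36/13, 15/13); (-3, 1) → (41/13, 3/13); (-11, 13) → (197/13, -101/13)

image vertices: (155/13, -34/13), (153/13, -63/13), (36/13, 15/13), (41/13, 3/13), (197/13, -101/13)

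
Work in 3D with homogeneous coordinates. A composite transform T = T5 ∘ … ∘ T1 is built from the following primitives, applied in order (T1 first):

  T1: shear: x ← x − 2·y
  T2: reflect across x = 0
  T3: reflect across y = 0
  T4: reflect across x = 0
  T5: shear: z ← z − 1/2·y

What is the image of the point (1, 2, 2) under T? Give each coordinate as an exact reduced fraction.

T(p) = (-3, -2, 3)

T1 shear: x ← x − 2·y: (1, 2, 2) → (-3, 2, 2)
T2 reflect across x = 0: (-3, 2, 2) → (3, 2, 2)
T3 reflect across y = 0: (3, 2, 2) → (3, -2, 2)
T4 reflect across x = 0: (3, -2, 2) → (-3, -2, 2)
T5 shear: z ← z − 1/2·y: (-3, -2, 2) → (-3, -2, 3)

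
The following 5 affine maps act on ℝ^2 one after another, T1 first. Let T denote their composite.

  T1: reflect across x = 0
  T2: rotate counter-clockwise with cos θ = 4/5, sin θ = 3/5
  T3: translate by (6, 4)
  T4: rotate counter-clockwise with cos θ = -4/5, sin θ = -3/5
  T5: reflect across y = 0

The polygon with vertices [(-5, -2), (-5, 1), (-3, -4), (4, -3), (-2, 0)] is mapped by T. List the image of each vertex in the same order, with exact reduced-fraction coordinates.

T1 reflect across x = 0: (-5, -2) → (5, -2); (-5, 1) → (5, 1); (-3, -4) → (3, -4); (4, -3) → (-4, -3); (-2, 0) → (2, 0)
T2 rotate counter-clockwise with cos θ = 4/5, sin θ = 3/5: (5, -2) → (26/5, 7/5); (5, 1) → (17/5, 19/5); (3, -4) → (24/5, -7/5); (-4, -3) → (-7/5, -24/5); (2, 0) → (8/5, 6/5)
T3 translate by (6, 4): (26/5, 7/5) → (56/5, 27/5); (17/5, 19/5) → (47/5, 39/5); (24/5, -7/5) → (54/5, 13/5); (-7/5, -24/5) → (23/5, -4/5); (8/5, 6/5) → (38/5, 26/5)
T4 rotate counter-clockwise with cos θ = -4/5, sin θ = -3/5: (56/5, 27/5) → (-143/25, -276/25); (47/5, 39/5) → (-71/25, -297/25); (54/5, 13/5) → (-177/25, -214/25); (23/5, -4/5) → (-104/25, -53/25); (38/5, 26/5) → (-74/25, -218/25)
T5 reflect across y = 0: (-143/25, -276/25) → (-143/25, 276/25); (-71/25, -297/25) → (-71/25, 297/25); (-177/25, -214/25) → (-177/25, 214/25); (-104/25, -53/25) → (-104/25, 53/25); (-74/25, -218/25) → (-74/25, 218/25)

image vertices: (-143/25, 276/25), (-71/25, 297/25), (-177/25, 214/25), (-104/25, 53/25), (-74/25, 218/25)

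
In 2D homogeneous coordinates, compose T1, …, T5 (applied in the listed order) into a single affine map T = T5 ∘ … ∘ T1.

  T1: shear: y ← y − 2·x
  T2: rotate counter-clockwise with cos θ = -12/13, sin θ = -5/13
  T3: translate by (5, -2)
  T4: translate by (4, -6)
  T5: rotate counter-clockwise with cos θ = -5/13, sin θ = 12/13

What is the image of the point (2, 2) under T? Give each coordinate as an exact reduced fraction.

T1 shear: y ← y − 2·x: (2, 2) → (2, -2)
T2 rotate counter-clockwise with cos θ = -12/13, sin θ = -5/13: (2, -2) → (-34/13, 14/13)
T3 translate by (5, -2): (-34/13, 14/13) → (31/13, -12/13)
T4 translate by (4, -6): (31/13, -12/13) → (83/13, -90/13)
T5 rotate counter-clockwise with cos θ = -5/13, sin θ = 12/13: (83/13, -90/13) → (665/169, 1446/169)

T(p) = (665/169, 1446/169)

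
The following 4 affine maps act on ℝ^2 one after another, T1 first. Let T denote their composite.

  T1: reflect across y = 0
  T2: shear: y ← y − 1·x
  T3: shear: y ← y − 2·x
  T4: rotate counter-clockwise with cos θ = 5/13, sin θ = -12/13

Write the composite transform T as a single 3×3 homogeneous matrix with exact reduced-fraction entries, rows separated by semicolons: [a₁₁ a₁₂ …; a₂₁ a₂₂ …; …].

T1 = [1 0 0; 0 -1 0; 0 0 1]
T2·T1 = [1 0 0; -1 -1 0; 0 0 1]
T3·…·T1 = [1 0 0; -3 -1 0; 0 0 1]
T4·…·T1 = [-31/13 -12/13 0; -27/13 -5/13 0; 0 0 1]

T = [-31/13 -12/13 0; -27/13 -5/13 0; 0 0 1]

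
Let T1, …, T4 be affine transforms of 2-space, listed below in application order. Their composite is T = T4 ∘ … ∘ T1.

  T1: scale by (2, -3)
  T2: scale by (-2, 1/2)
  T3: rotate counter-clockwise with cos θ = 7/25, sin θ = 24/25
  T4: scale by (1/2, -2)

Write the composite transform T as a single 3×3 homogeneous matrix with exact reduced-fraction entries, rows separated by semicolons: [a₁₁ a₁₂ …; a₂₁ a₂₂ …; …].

T = [-14/25 18/25 0; 192/25 21/25 0; 0 0 1]

T1 = [2 0 0; 0 -3 0; 0 0 1]
T2·T1 = [-4 0 0; 0 -3/2 0; 0 0 1]
T3·…·T1 = [-28/25 36/25 0; -96/25 -21/50 0; 0 0 1]
T4·…·T1 = [-14/25 18/25 0; 192/25 21/25 0; 0 0 1]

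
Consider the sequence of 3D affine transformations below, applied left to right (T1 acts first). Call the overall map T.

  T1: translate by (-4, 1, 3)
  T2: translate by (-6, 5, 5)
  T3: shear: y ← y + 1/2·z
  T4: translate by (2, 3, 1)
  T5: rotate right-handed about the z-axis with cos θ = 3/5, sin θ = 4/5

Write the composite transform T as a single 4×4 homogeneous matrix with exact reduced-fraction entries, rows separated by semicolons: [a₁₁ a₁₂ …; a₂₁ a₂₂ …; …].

T1 = [1 0 0 -4; 0 1 0 1; 0 0 1 3; 0 0 0 1]
T2·T1 = [1 0 0 -10; 0 1 0 6; 0 0 1 8; 0 0 0 1]
T3·…·T1 = [1 0 0 -10; 0 1 1/2 10; 0 0 1 8; 0 0 0 1]
T4·…·T1 = [1 0 0 -8; 0 1 1/2 13; 0 0 1 9; 0 0 0 1]
T5·…·T1 = [3/5 -4/5 -2/5 -76/5; 4/5 3/5 3/10 7/5; 0 0 1 9; 0 0 0 1]

T = [3/5 -4/5 -2/5 -76/5; 4/5 3/5 3/10 7/5; 0 0 1 9; 0 0 0 1]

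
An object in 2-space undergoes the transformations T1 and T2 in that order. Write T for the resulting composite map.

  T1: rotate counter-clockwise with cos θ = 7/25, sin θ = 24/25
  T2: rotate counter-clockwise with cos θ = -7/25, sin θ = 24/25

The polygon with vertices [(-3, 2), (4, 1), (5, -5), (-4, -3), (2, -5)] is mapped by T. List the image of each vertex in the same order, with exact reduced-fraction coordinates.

T1 rotate counter-clockwise with cos θ = 7/25, sin θ = 24/25: (-3, 2) → (-69/25, -58/25); (4, 1) → (4/25, 103/25); (5, -5) → (31/5, 17/5); (-4, -3) → (44/25, -117/25); (2, -5) → (134/25, 13/25)
T2 rotate counter-clockwise with cos θ = -7/25, sin θ = 24/25: (-69/25, -58/25) → (3, -2); (4/25, 103/25) → (-4, -1); (31/5, 17/5) → (-5, 5); (44/25, -117/25) → (4, 3); (134/25, 13/25) → (-2, 5)

image vertices: (3, -2), (-4, -1), (-5, 5), (4, 3), (-2, 5)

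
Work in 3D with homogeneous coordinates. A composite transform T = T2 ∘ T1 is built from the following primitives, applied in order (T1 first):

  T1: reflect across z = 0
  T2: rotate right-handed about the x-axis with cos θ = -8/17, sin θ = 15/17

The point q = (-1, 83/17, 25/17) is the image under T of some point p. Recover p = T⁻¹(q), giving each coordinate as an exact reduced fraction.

T1 = [1 0 0 0; 0 1 0 0; 0 0 -1 0; 0 0 0 1]
T2·T1 = [1 0 0 0; 0 -8/17 15/17 0; 0 15/17 8/17 0; 0 0 0 1]
det M = -1; M⁻¹ = [1 0 0 0; 0 -8/17 15/17 0; 0 15/17 8/17 0; 0 0 0 1]
M⁻¹ · (-1, 83/17, 25/17)ᵀ = (-1, -1, 5)ᵀ

p = (-1, -1, 5)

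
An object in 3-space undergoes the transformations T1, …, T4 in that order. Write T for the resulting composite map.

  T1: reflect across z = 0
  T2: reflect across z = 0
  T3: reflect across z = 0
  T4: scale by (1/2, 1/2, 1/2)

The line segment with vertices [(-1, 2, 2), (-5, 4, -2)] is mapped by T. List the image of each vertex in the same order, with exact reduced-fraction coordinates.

T1 reflect across z = 0: (-1, 2, 2) → (-1, 2, -2); (-5, 4, -2) → (-5, 4, 2)
T2 reflect across z = 0: (-1, 2, -2) → (-1, 2, 2); (-5, 4, 2) → (-5, 4, -2)
T3 reflect across z = 0: (-1, 2, 2) → (-1, 2, -2); (-5, 4, -2) → (-5, 4, 2)
T4 scale by (1/2, 1/2, 1/2): (-1, 2, -2) → (-1/2, 1, -1); (-5, 4, 2) → (-5/2, 2, 1)

image vertices: (-1/2, 1, -1), (-5/2, 2, 1)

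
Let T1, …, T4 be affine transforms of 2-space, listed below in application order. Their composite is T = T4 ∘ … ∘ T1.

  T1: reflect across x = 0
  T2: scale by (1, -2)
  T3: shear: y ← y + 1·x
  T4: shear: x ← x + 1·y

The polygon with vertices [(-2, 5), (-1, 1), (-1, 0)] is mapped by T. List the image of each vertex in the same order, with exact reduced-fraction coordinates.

image vertices: (-6, -8), (0, -1), (2, 1)

T1 reflect across x = 0: (-2, 5) → (2, 5); (-1, 1) → (1, 1); (-1, 0) → (1, 0)
T2 scale by (1, -2): (2, 5) → (2, -10); (1, 1) → (1, -2); (1, 0) → (1, 0)
T3 shear: y ← y + 1·x: (2, -10) → (2, -8); (1, -2) → (1, -1); (1, 0) → (1, 1)
T4 shear: x ← x + 1·y: (2, -8) → (-6, -8); (1, -1) → (0, -1); (1, 1) → (2, 1)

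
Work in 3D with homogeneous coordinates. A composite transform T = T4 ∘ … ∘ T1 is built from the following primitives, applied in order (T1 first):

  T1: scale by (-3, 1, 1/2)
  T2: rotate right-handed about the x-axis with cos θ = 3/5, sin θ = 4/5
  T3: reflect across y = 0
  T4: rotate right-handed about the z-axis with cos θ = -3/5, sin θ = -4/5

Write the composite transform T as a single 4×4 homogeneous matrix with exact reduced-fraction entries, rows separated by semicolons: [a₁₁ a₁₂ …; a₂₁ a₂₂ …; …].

T = [9/5 -12/25 8/25 0; 12/5 9/25 -6/25 0; 0 4/5 3/10 0; 0 0 0 1]

T1 = [-3 0 0 0; 0 1 0 0; 0 0 1/2 0; 0 0 0 1]
T2·T1 = [-3 0 0 0; 0 3/5 -2/5 0; 0 4/5 3/10 0; 0 0 0 1]
T3·…·T1 = [-3 0 0 0; 0 -3/5 2/5 0; 0 4/5 3/10 0; 0 0 0 1]
T4·…·T1 = [9/5 -12/25 8/25 0; 12/5 9/25 -6/25 0; 0 4/5 3/10 0; 0 0 0 1]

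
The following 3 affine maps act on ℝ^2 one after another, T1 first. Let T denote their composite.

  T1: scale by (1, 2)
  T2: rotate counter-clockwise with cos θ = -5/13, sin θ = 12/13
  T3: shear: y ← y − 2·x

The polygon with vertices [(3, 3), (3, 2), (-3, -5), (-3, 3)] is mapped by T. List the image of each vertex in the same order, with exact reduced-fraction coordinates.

T1 scale by (1, 2): (3, 3) → (3, 6); (3, 2) → (3, 4); (-3, -5) → (-3, -10); (-3, 3) → (-3, 6)
T2 rotate counter-clockwise with cos θ = -5/13, sin θ = 12/13: (3, 6) → (-87/13, 6/13); (3, 4) → (-63/13, 16/13); (-3, -10) → (135/13, 14/13); (-3, 6) → (-57/13, -66/13)
T3 shear: y ← y − 2·x: (-87/13, 6/13) → (-87/13, 180/13); (-63/13, 16/13) → (-63/13, 142/13); (135/13, 14/13) → (135/13, -256/13); (-57/13, -66/13) → (-57/13, 48/13)

image vertices: (-87/13, 180/13), (-63/13, 142/13), (135/13, -256/13), (-57/13, 48/13)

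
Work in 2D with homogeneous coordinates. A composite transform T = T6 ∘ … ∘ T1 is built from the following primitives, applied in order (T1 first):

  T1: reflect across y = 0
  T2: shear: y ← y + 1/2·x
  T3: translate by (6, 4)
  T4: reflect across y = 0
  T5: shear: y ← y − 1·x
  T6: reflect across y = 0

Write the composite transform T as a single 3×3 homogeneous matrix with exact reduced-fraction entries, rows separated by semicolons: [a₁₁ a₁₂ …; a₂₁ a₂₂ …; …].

T = [1 0 6; 3/2 -1 10; 0 0 1]

T1 = [1 0 0; 0 -1 0; 0 0 1]
T2·T1 = [1 0 0; 1/2 -1 0; 0 0 1]
T3·…·T1 = [1 0 6; 1/2 -1 4; 0 0 1]
T4·…·T1 = [1 0 6; -1/2 1 -4; 0 0 1]
T5·…·T1 = [1 0 6; -3/2 1 -10; 0 0 1]
T6·…·T1 = [1 0 6; 3/2 -1 10; 0 0 1]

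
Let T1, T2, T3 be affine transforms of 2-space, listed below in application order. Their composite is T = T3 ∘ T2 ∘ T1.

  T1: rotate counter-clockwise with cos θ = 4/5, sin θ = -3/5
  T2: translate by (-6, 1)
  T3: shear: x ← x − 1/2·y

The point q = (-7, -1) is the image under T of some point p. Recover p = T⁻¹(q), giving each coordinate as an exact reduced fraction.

T1 = [4/5 3/5 0; -3/5 4/5 0; 0 0 1]
T2·T1 = [4/5 3/5 -6; -3/5 4/5 1; 0 0 1]
T3·…·T1 = [11/10 1/5 -13/2; -3/5 4/5 1; 0 0 1]
det M = 1; M⁻¹ = [4/5 -1/5 27/5; 3/5 11/10 14/5; 0 0 1]
M⁻¹ · (-7, -1)ᵀ = (0, -5/2)ᵀ

p = (0, -5/2)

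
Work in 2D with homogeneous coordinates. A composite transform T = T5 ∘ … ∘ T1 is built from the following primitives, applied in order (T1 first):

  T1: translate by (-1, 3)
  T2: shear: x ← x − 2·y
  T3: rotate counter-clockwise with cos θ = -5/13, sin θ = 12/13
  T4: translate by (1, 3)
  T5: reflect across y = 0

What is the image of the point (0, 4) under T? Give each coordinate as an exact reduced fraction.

T(p) = (4/13, 176/13)

T1 translate by (-1, 3): (0, 4) → (-1, 7)
T2 shear: x ← x − 2·y: (-1, 7) → (-15, 7)
T3 rotate counter-clockwise with cos θ = -5/13, sin θ = 12/13: (-15, 7) → (-9/13, -215/13)
T4 translate by (1, 3): (-9/13, -215/13) → (4/13, -176/13)
T5 reflect across y = 0: (4/13, -176/13) → (4/13, 176/13)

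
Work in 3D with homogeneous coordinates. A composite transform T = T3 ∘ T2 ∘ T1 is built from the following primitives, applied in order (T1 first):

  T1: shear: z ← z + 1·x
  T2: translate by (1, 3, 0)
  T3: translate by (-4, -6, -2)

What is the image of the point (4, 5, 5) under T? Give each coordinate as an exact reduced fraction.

T1 shear: z ← z + 1·x: (4, 5, 5) → (4, 5, 9)
T2 translate by (1, 3, 0): (4, 5, 9) → (5, 8, 9)
T3 translate by (-4, -6, -2): (5, 8, 9) → (1, 2, 7)

T(p) = (1, 2, 7)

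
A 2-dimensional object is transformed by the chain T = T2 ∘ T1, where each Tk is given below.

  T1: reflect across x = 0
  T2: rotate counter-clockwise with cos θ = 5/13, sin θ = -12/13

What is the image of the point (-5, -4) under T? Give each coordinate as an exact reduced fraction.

T(p) = (-23/13, -80/13)

T1 reflect across x = 0: (-5, -4) → (5, -4)
T2 rotate counter-clockwise with cos θ = 5/13, sin θ = -12/13: (5, -4) → (-23/13, -80/13)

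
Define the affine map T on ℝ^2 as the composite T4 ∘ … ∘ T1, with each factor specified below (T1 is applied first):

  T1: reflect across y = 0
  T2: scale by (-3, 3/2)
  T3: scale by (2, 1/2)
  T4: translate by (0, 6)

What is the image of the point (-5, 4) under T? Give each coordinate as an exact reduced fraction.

T(p) = (30, 3)

T1 reflect across y = 0: (-5, 4) → (-5, -4)
T2 scale by (-3, 3/2): (-5, -4) → (15, -6)
T3 scale by (2, 1/2): (15, -6) → (30, -3)
T4 translate by (0, 6): (30, -3) → (30, 3)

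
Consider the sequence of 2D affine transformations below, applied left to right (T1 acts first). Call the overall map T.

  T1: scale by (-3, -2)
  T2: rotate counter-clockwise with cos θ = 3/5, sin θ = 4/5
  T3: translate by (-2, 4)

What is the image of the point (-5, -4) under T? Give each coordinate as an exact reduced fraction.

T(p) = (3/5, 104/5)

T1 scale by (-3, -2): (-5, -4) → (15, 8)
T2 rotate counter-clockwise with cos θ = 3/5, sin θ = 4/5: (15, 8) → (13/5, 84/5)
T3 translate by (-2, 4): (13/5, 84/5) → (3/5, 104/5)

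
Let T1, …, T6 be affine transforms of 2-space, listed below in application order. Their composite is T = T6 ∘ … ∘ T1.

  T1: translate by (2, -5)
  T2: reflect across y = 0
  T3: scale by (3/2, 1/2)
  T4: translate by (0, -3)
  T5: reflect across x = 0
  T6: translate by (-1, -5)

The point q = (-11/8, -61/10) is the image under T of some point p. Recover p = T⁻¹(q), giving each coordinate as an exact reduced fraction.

T1 = [1 0 2; 0 1 -5; 0 0 1]
T2·T1 = [1 0 2; 0 -1 5; 0 0 1]
T3·…·T1 = [3/2 0 3; 0 -1/2 5/2; 0 0 1]
T4·…·T1 = [3/2 0 3; 0 -1/2 -1/2; 0 0 1]
T5·…·T1 = [-3/2 0 -3; 0 -1/2 -1/2; 0 0 1]
T6·…·T1 = [-3/2 0 -4; 0 -1/2 -11/2; 0 0 1]
det M = 3/4; M⁻¹ = [-2/3 0 -8/3; 0 -2 -11; 0 0 1]
M⁻¹ · (-11/8, -61/10)ᵀ = (-7/4, 6/5)ᵀ

p = (-7/4, 6/5)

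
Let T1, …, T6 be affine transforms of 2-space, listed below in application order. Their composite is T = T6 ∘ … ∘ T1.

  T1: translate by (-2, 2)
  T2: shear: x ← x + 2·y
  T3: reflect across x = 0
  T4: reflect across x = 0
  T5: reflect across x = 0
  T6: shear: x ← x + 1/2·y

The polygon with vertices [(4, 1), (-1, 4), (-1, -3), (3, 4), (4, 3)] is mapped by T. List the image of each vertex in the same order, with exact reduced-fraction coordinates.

T1 translate by (-2, 2): (4, 1) → (2, 3); (-1, 4) → (-3, 6); (-1, -3) → (-3, -1); (3, 4) → (1, 6); (4, 3) → (2, 5)
T2 shear: x ← x + 2·y: (2, 3) → (8, 3); (-3, 6) → (9, 6); (-3, -1) → (-5, -1); (1, 6) → (13, 6); (2, 5) → (12, 5)
T3 reflect across x = 0: (8, 3) → (-8, 3); (9, 6) → (-9, 6); (-5, -1) → (5, -1); (13, 6) → (-13, 6); (12, 5) → (-12, 5)
T4 reflect across x = 0: (-8, 3) → (8, 3); (-9, 6) → (9, 6); (5, -1) → (-5, -1); (-13, 6) → (13, 6); (-12, 5) → (12, 5)
T5 reflect across x = 0: (8, 3) → (-8, 3); (9, 6) → (-9, 6); (-5, -1) → (5, -1); (13, 6) → (-13, 6); (12, 5) → (-12, 5)
T6 shear: x ← x + 1/2·y: (-8, 3) → (-13/2, 3); (-9, 6) → (-6, 6); (5, -1) → (9/2, -1); (-13, 6) → (-10, 6); (-12, 5) → (-19/2, 5)

image vertices: (-13/2, 3), (-6, 6), (9/2, -1), (-10, 6), (-19/2, 5)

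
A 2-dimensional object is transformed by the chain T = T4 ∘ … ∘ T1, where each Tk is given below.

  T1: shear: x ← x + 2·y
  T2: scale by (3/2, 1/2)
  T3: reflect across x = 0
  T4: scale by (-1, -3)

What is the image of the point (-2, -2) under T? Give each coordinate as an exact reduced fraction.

T(p) = (-9, 3)

T1 shear: x ← x + 2·y: (-2, -2) → (-6, -2)
T2 scale by (3/2, 1/2): (-6, -2) → (-9, -1)
T3 reflect across x = 0: (-9, -1) → (9, -1)
T4 scale by (-1, -3): (9, -1) → (-9, 3)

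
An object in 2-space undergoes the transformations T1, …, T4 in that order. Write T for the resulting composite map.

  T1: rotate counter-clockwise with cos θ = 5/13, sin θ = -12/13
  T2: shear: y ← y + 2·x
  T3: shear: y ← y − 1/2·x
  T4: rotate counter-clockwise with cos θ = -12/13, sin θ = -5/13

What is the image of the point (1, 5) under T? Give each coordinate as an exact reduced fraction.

T(p) = (-35/26, -127/13)

T1 rotate counter-clockwise with cos θ = 5/13, sin θ = -12/13: (1, 5) → (5, 1)
T2 shear: y ← y + 2·x: (5, 1) → (5, 11)
T3 shear: y ← y − 1/2·x: (5, 11) → (5, 17/2)
T4 rotate counter-clockwise with cos θ = -12/13, sin θ = -5/13: (5, 17/2) → (-35/26, -127/13)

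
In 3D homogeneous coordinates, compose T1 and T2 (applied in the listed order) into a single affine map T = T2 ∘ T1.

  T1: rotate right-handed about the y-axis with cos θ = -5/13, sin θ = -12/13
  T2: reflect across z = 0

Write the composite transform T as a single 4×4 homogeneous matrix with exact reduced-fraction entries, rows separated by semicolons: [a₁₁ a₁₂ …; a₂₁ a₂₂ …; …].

T = [-5/13 0 -12/13 0; 0 1 0 0; -12/13 0 5/13 0; 0 0 0 1]

T1 = [-5/13 0 -12/13 0; 0 1 0 0; 12/13 0 -5/13 0; 0 0 0 1]
T2·T1 = [-5/13 0 -12/13 0; 0 1 0 0; -12/13 0 5/13 0; 0 0 0 1]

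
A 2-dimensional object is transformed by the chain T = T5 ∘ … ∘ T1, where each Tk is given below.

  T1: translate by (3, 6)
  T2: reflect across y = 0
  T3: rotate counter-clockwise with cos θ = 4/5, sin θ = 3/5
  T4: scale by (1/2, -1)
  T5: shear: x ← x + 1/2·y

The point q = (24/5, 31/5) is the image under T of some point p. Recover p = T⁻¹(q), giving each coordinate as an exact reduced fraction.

T1 = [1 0 3; 0 1 6; 0 0 1]
T2·T1 = [1 0 3; 0 -1 -6; 0 0 1]
T3·…·T1 = [4/5 3/5 6; 3/5 -4/5 -3; 0 0 1]
T4·…·T1 = [2/5 3/10 3; -3/5 4/5 3; 0 0 1]
T5·…·T1 = [1/10 7/10 9/2; -3/5 4/5 3; 0 0 1]
det M = 1/2; M⁻¹ = [8/5 -7/5 -3; 6/5 1/5 -6; 0 0 1]
M⁻¹ · (24/5, 31/5)ᵀ = (-4, 1)ᵀ

p = (-4, 1)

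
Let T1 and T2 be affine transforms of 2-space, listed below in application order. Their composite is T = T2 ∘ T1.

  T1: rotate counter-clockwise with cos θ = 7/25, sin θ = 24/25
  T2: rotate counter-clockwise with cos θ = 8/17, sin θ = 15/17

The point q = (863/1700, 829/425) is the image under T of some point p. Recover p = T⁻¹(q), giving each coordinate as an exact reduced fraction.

T1 = [7/25 -24/25 0; 24/25 7/25 0; 0 0 1]
T2·T1 = [-304/425 -297/425 0; 297/425 -304/425 0; 0 0 1]
det M = 1; M⁻¹ = [-304/425 297/425 0; -297/425 -304/425 0; 0 0 1]
M⁻¹ · (863/1700, 829/425)ᵀ = (1, -7/4)ᵀ

p = (1, -7/4)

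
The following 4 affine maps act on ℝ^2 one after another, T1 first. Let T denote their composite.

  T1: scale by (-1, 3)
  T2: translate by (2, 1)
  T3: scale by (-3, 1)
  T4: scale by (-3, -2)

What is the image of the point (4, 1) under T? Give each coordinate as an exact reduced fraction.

T1 scale by (-1, 3): (4, 1) → (-4, 3)
T2 translate by (2, 1): (-4, 3) → (-2, 4)
T3 scale by (-3, 1): (-2, 4) → (6, 4)
T4 scale by (-3, -2): (6, 4) → (-18, -8)

T(p) = (-18, -8)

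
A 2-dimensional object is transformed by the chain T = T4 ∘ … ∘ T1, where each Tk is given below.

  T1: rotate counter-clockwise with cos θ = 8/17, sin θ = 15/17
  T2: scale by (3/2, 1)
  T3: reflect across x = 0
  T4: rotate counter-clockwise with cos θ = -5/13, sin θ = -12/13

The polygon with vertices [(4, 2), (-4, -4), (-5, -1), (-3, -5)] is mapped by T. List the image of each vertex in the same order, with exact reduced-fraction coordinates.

image vertices: (927/221, -344/221), (-894/221, 964/221), (-2367/442, -35/221), (-75/26, 79/13)

T1 rotate counter-clockwise with cos θ = 8/17, sin θ = 15/17: (4, 2) → (2/17, 76/17); (-4, -4) → (28/17, -92/17); (-5, -1) → (-25/17, -83/17); (-3, -5) → (3, -5)
T2 scale by (3/2, 1): (2/17, 76/17) → (3/17, 76/17); (28/17, -92/17) → (42/17, -92/17); (-25/17, -83/17) → (-75/34, -83/17); (3, -5) → (9/2, -5)
T3 reflect across x = 0: (3/17, 76/17) → (-3/17, 76/17); (42/17, -92/17) → (-42/17, -92/17); (-75/34, -83/17) → (75/34, -83/17); (9/2, -5) → (-9/2, -5)
T4 rotate counter-clockwise with cos θ = -5/13, sin θ = -12/13: (-3/17, 76/17) → (927/221, -344/221); (-42/17, -92/17) → (-894/221, 964/221); (75/34, -83/17) → (-2367/442, -35/221); (-9/2, -5) → (-75/26, 79/13)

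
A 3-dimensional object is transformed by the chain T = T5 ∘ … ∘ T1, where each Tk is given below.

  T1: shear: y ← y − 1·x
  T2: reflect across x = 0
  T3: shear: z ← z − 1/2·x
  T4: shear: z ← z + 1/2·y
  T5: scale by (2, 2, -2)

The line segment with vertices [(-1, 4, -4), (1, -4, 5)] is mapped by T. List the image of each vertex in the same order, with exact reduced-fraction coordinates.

T1 shear: y ← y − 1·x: (-1, 4, -4) → (-1, 5, -4); (1, -4, 5) → (1, -5, 5)
T2 reflect across x = 0: (-1, 5, -4) → (1, 5, -4); (1, -5, 5) → (-1, -5, 5)
T3 shear: z ← z − 1/2·x: (1, 5, -4) → (1, 5, -9/2); (-1, -5, 5) → (-1, -5, 11/2)
T4 shear: z ← z + 1/2·y: (1, 5, -9/2) → (1, 5, -2); (-1, -5, 11/2) → (-1, -5, 3)
T5 scale by (2, 2, -2): (1, 5, -2) → (2, 10, 4); (-1, -5, 3) → (-2, -10, -6)

image vertices: (2, 10, 4), (-2, -10, -6)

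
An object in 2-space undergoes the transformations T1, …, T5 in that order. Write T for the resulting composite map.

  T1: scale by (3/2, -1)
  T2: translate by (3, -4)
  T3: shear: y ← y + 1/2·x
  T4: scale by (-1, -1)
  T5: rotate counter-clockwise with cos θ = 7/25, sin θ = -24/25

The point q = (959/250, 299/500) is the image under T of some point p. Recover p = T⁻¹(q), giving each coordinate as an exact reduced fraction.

p = (-7/3, -2/5)

T1 = [3/2 0 0; 0 -1 0; 0 0 1]
T2·T1 = [3/2 0 3; 0 -1 -4; 0 0 1]
T3·…·T1 = [3/2 0 3; 3/4 -1 -5/2; 0 0 1]
T4·…·T1 = [-3/2 0 -3; -3/4 1 5/2; 0 0 1]
T5·…·T1 = [-57/50 24/25 39/25; 123/100 7/25 179/50; 0 0 1]
det M = -3/2; M⁻¹ = [-14/75 16/25 -2; 41/50 19/25 -4; 0 0 1]
M⁻¹ · (959/250, 299/500)ᵀ = (-7/3, -2/5)ᵀ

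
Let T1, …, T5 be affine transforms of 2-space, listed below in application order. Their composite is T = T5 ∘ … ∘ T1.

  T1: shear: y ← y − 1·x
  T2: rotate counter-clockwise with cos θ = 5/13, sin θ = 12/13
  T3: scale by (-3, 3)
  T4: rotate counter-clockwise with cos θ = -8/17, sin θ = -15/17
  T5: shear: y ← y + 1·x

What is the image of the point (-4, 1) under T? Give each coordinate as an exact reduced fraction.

T1 shear: y ← y − 1·x: (-4, 1) → (-4, 5)
T2 rotate counter-clockwise with cos θ = 5/13, sin θ = 12/13: (-4, 5) → (-80/13, -23/13)
T3 scale by (-3, 3): (-80/13, -23/13) → (240/13, -69/13)
T4 rotate counter-clockwise with cos θ = -8/17, sin θ = -15/17: (240/13, -69/13) → (-2955/221, -3048/221)
T5 shear: y ← y + 1·x: (-2955/221, -3048/221) → (-2955/221, -6003/221)

T(p) = (-2955/221, -6003/221)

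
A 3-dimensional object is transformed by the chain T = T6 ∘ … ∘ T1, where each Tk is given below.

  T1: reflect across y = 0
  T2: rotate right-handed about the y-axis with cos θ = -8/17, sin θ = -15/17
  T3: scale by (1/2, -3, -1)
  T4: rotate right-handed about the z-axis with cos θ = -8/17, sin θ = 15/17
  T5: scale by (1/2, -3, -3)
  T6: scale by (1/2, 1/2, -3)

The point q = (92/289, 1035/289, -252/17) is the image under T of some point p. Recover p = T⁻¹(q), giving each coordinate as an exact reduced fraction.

p = (4, 0, 4)

T1 = [1 0 0 0; 0 -1 0 0; 0 0 1 0; 0 0 0 1]
T2·T1 = [-8/17 0 -15/17 0; 0 -1 0 0; 15/17 0 -8/17 0; 0 0 0 1]
T3·…·T1 = [-4/17 0 -15/34 0; 0 3 0 0; -15/17 0 8/17 0; 0 0 0 1]
T4·…·T1 = [32/289 -45/17 60/289 0; -60/289 -24/17 -225/578 0; -15/17 0 8/17 0; 0 0 0 1]
T5·…·T1 = [16/289 -45/34 30/289 0; 180/289 72/17 675/578 0; 45/17 0 -24/17 0; 0 0 0 1]
T6·…·T1 = [8/289 -45/68 15/289 0; 90/289 36/17 675/1156 0; -135/17 0 72/17 0; 0 0 0 1]
det M = 81/16; M⁻¹ = [512/289 160/289 -5/51 0; -20/17 16/153 0 0; 960/289 300/289 8/153 0; 0 0 0 1]
M⁻¹ · (92/289, 1035/289, -252/17)ᵀ = (4, 0, 4)ᵀ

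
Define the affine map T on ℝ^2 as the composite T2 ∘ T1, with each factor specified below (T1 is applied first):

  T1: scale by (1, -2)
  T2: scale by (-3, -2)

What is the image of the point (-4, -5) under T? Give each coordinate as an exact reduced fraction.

T(p) = (12, -20)

T1 scale by (1, -2): (-4, -5) → (-4, 10)
T2 scale by (-3, -2): (-4, 10) → (12, -20)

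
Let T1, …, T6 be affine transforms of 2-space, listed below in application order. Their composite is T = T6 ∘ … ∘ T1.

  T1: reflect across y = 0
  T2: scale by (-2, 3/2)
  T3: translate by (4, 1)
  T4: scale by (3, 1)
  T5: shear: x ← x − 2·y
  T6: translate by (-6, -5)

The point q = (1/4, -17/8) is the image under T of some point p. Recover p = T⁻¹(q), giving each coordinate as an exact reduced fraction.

T1 = [1 0 0; 0 -1 0; 0 0 1]
T2·T1 = [-2 0 0; 0 -3/2 0; 0 0 1]
T3·…·T1 = [-2 0 4; 0 -3/2 1; 0 0 1]
T4·…·T1 = [-6 0 12; 0 -3/2 1; 0 0 1]
T5·…·T1 = [-6 3 10; 0 -3/2 1; 0 0 1]
T6·…·T1 = [-6 3 4; 0 -3/2 -4; 0 0 1]
det M = 9; M⁻¹ = [-1/6 -1/3 -2/3; 0 -2/3 -8/3; 0 0 1]
M⁻¹ · (1/4, -17/8)ᵀ = (0, -5/4)ᵀ

p = (0, -5/4)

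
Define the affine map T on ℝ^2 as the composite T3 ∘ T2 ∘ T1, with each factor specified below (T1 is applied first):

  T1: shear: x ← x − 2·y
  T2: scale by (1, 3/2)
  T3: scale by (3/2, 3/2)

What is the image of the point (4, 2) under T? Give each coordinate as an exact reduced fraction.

T1 shear: x ← x − 2·y: (4, 2) → (0, 2)
T2 scale by (1, 3/2): (0, 2) → (0, 3)
T3 scale by (3/2, 3/2): (0, 3) → (0, 9/2)

T(p) = (0, 9/2)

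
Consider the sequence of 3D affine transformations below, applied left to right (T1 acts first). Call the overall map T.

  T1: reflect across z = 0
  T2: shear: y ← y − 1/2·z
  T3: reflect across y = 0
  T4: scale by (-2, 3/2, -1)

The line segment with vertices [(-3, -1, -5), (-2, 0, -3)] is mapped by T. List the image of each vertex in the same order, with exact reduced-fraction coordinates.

image vertices: (6, 21/4, -5), (4, 9/4, -3)

T1 reflect across z = 0: (-3, -1, -5) → (-3, -1, 5); (-2, 0, -3) → (-2, 0, 3)
T2 shear: y ← y − 1/2·z: (-3, -1, 5) → (-3, -7/2, 5); (-2, 0, 3) → (-2, -3/2, 3)
T3 reflect across y = 0: (-3, -7/2, 5) → (-3, 7/2, 5); (-2, -3/2, 3) → (-2, 3/2, 3)
T4 scale by (-2, 3/2, -1): (-3, 7/2, 5) → (6, 21/4, -5); (-2, 3/2, 3) → (4, 9/4, -3)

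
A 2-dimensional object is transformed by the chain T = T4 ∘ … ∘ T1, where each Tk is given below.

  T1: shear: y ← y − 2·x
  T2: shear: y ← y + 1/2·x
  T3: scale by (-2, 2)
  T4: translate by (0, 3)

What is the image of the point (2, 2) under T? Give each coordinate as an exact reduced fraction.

T1 shear: y ← y − 2·x: (2, 2) → (2, -2)
T2 shear: y ← y + 1/2·x: (2, -2) → (2, -1)
T3 scale by (-2, 2): (2, -1) → (-4, -2)
T4 translate by (0, 3): (-4, -2) → (-4, 1)

T(p) = (-4, 1)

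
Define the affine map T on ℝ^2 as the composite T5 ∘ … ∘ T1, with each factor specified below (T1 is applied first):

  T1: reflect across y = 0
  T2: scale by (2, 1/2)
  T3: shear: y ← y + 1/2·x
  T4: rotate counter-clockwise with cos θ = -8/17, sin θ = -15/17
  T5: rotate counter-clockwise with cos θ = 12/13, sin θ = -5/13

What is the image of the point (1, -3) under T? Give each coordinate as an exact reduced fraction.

T(p) = (8/221, -1415/442)

T1 reflect across y = 0: (1, -3) → (1, 3)
T2 scale by (2, 1/2): (1, 3) → (2, 3/2)
T3 shear: y ← y + 1/2·x: (2, 3/2) → (2, 5/2)
T4 rotate counter-clockwise with cos θ = -8/17, sin θ = -15/17: (2, 5/2) → (43/34, -50/17)
T5 rotate counter-clockwise with cos θ = 12/13, sin θ = -5/13: (43/34, -50/17) → (8/221, -1415/442)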